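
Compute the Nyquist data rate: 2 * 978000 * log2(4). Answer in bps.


Rate = 2 * B * log2(M) = 2 * 978000 * 2.0 = 3912000.0

3912000.0 bps


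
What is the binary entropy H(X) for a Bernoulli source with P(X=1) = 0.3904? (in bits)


H = -p*log2(p) - (1-p)*log2(1-p). -0.3904*log2(0.3904) = 0.529763; -0.6096*log2(0.6096) = 0.435294. H = 0.529763 + 0.435294 = 0.9651

0.9651 bits


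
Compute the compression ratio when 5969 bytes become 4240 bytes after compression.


Ratio = original / compressed = 5969 / 4240 = 1.4078

1.4078


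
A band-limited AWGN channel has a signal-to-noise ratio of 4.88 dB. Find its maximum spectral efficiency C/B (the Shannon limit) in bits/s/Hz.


SNR_linear = 10^(4.88/10) = 3.0761; C/B = log2(1 + SNR_linear) = log2(1 + 3.0761) = 2.0272

2.0272 bits/s/Hz


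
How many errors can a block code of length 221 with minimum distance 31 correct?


Correction capability = floor((d-1)/2) = floor((31-1)/2) = 15

15 errors


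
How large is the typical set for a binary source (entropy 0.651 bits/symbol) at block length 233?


log2|A_typical| = nH = 233 * 0.651 = 151.683, so |A_typical| ~ 2^151.683 = 4.583e+45

4.583e+45


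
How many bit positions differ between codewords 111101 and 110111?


Count differing positions: . . ^ . ^ . = 2 differences

2


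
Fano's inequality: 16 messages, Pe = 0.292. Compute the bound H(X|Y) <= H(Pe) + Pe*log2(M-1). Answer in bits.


H(Pe) = -Pe*log2(Pe) - (1-Pe)*log2(1-Pe) = -0.292*log2(0.292) - 0.708*log2(0.708) = 0.518580 + 0.352711 = 0.8713. Pe*log2(M-1) = 0.292*log2(15) = 1.140812. Bound = H(Pe) + Pe*log2(M-1) = 0.518580 + 0.352711 + 1.140812 = 2.0121

2.0121 bits


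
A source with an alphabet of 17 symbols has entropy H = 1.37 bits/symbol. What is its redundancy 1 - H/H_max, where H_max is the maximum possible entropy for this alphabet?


H_max = log2(K) = log2(17) = 4.0875 bits/symbol. Redundancy = 1 - H/H_max = 1 - 1.37/4.0875 = 1 - 0.3352 = 0.6648

0.6648


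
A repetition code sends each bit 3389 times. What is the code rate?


Rate = k/n = 1/3389

1/3389


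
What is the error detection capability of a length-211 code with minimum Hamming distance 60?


Detection capability = d_min - 1 = 60 - 1 = 59

59 errors


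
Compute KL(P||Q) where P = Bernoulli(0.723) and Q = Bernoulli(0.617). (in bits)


KL = p*log2(p/q) + (1-p)*log2((1-p)/(1-q)) = 0.723*log2(0.723/0.617) + 0.277*log2(0.277/0.383) = 0.0359

0.0359 bits


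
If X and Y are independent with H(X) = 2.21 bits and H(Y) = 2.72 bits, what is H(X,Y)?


For independent variables, H(X,Y) = H(X) + H(Y) = 2.21 + 2.72 = 4.93

4.93 bits


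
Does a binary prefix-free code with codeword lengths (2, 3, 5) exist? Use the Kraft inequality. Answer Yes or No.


Kraft sum = sum(2^(-l_i)) = 0.4062, need <= 1. Result: satisfied (a binary prefix-free code with these lengths exists)

Yes


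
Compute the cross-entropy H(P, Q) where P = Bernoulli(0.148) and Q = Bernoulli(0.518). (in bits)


H(P,Q) = -p*log2(q) - (1-p)*log2(1-q). -0.148*log2(0.518) = 0.140448; -0.852*log2(0.482) = 0.897066. H(P,Q) = 0.140448 + 0.897066 = 1.0375

1.0375 bits


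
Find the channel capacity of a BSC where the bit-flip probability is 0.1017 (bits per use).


H(p) = -p*log2(p) - (1-p)*log2(1-p) = -0.1017*log2(0.1017) - 0.8983*log2(0.8983) = 0.335367 + 0.138995 = 0.4744. C = 1 - H(p) = 1 - 0.4744 = 0.5256

0.5256 bits


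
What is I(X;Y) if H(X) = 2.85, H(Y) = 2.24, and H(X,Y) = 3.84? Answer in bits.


I(X;Y) = H(X) + H(Y) - H(X,Y) = 2.85 + 2.24 - 3.84 = 1.25

1.25 bits


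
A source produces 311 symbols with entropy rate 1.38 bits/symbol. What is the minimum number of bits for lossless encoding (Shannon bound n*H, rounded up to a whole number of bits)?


Minimum bits >= n * H = 311 * 1.38 = 429.18, rounded up to a whole number of bits = 430

430 bits


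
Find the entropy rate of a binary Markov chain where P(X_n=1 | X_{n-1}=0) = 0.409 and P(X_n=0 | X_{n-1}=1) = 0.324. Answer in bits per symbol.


Stationary distribution: pi_0 = p10/(p01+p10) = 0.442, pi_1 = 0.558. Entropy rate H' = pi_0*H(p01) + pi_1*H(p10) = 0.442*0.976 + 0.558*0.9087 = 0.9384

0.9384 bits/symbol


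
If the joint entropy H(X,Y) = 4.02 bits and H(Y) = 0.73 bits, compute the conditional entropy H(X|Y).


H(X|Y) = H(X,Y) - H(Y) = 4.02 - 0.73 = 3.29

3.29 bits


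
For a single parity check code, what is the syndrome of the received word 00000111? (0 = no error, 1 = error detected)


Syndrome = XOR of all bits = 0 XOR 0 XOR 0 XOR 0 XOR 0 XOR 1 XOR 1 XOR 1 = 1

1


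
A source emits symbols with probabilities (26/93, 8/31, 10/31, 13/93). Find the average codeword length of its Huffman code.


Huffman construction (repeatedly merge the two least-probable nodes; each merge adds 1 bit to every symbol beneath it): 13/93 + 8/31 = 37/93; 26/93 + 10/31 = 56/93; 37/93 + 56/93 = 1. Resulting codeword lengths (in the order the probabilities were given): (2, 2, 2, 2). L_avg = sum(p_i * l_i) = 26/93*2 + 8/31*2 + 10/31*2 + 13/93*2 = 2

2.0 bits


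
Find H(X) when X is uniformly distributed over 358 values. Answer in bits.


H = log2(n) = log2(358) = 8.4838

8.4838 bits


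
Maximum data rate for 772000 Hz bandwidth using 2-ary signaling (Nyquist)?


Rate = 2 * B * log2(M) = 2 * 772000 * 1.0 = 1544000.0

1544000.0 bps


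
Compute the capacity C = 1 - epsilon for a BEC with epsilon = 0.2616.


C = 1 - epsilon = 1 - 0.2616 = 0.7384

0.7384 bits


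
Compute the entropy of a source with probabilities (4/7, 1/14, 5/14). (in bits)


H = -sum(p_i * log2(p_i)). Terms: -(4/7)*log2(4/7) = 0.461346; -(1/14)*log2(1/14) = 0.271954; -(5/14)*log2(5/14) = 0.530510. H = 0.461346 + 0.271954 + 0.530510 = 1.2638

1.2638 bits


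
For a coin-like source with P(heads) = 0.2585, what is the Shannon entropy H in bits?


H = -p*log2(p) - (1-p)*log2(1-p). -0.2585*log2(0.2585) = 0.504531; -0.7415*log2(0.7415) = 0.319943. H = 0.504531 + 0.319943 = 0.8245

0.8245 bits


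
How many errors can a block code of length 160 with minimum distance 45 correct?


Correction capability = floor((d-1)/2) = floor((45-1)/2) = 22

22 errors


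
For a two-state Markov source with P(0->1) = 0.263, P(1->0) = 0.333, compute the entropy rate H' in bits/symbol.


Stationary distribution: pi_0 = p10/(p01+p10) = 0.5587, pi_1 = 0.4413. Entropy rate H' = pi_0*H(p01) + pi_1*H(p10) = 0.5587*0.8312 + 0.4413*0.918 = 0.8695

0.8695 bits/symbol


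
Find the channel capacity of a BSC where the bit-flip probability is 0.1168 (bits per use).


H(p) = -p*log2(p) - (1-p)*log2(1-p) = -0.1168*log2(0.1168) - 0.8832*log2(0.8832) = 0.361833 + 0.158259 = 0.5201. C = 1 - H(p) = 1 - 0.5201 = 0.4799

0.4799 bits


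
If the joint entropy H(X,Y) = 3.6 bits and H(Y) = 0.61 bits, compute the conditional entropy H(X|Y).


H(X|Y) = H(X,Y) - H(Y) = 3.6 - 0.61 = 2.99

2.99 bits


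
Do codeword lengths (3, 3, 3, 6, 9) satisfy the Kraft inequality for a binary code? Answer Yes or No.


Kraft sum = sum(2^(-l_i)) = 0.3926, need <= 1. Result: satisfied (a binary prefix-free code with these lengths exists)

Yes


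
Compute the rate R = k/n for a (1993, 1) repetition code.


Rate = k/n = 1/1993

1/1993


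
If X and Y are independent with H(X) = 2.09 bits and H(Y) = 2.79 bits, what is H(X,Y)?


For independent variables, H(X,Y) = H(X) + H(Y) = 2.09 + 2.79 = 4.88

4.88 bits


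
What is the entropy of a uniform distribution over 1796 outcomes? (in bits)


H = log2(n) = log2(1796) = 10.8106

10.8106 bits


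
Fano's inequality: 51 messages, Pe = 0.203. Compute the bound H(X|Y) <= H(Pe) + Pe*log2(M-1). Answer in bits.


H(Pe) = -Pe*log2(Pe) - (1-Pe)*log2(1-Pe) = -0.203*log2(0.203) - 0.797*log2(0.797) = 0.466991 + 0.260897 = 0.7279. Pe*log2(M-1) = 0.203*log2(50) = 1.145703. Bound = H(Pe) + Pe*log2(M-1) = 0.466991 + 0.260897 + 1.145703 = 1.8736

1.8736 bits


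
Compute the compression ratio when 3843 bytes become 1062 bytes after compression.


Ratio = original / compressed = 3843 / 1062 = 3.6186

3.6186


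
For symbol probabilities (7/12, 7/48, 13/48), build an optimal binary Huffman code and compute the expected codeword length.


Huffman construction (repeatedly merge the two least-probable nodes; each merge adds 1 bit to every symbol beneath it): 7/48 + 13/48 = 5/12; 5/12 + 7/12 = 1. Resulting codeword lengths (in the order the probabilities were given): (1, 2, 2). L_avg = sum(p_i * l_i) = 7/12*1 + 7/48*2 + 13/48*2 = 17/12 = 1.4167

1.4167 bits


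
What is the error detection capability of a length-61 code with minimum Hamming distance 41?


Detection capability = d_min - 1 = 41 - 1 = 40

40 errors


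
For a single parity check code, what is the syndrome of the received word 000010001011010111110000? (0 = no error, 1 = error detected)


Syndrome = XOR of all bits = 0 XOR 0 XOR 0 XOR 0 XOR 1 XOR 0 XOR 0 XOR 0 XOR 1 XOR 0 XOR 1 XOR 1 XOR 0 XOR 1 XOR 0 XOR 1 XOR 1 XOR 1 XOR 1 XOR 1 XOR 0 XOR 0 XOR 0 XOR 0 = 0

0


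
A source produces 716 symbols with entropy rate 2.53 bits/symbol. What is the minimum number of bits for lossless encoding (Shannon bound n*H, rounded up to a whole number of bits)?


Minimum bits >= n * H = 716 * 2.53 = 1811.48, rounded up to a whole number of bits = 1812

1812 bits


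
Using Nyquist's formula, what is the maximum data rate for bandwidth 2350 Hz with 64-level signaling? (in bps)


Rate = 2 * B * log2(M) = 2 * 2350 * 6.0 = 28200.0

28200.0 bps


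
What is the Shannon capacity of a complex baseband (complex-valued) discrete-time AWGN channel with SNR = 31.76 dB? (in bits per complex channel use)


SNR_linear = 10^(31.76/10) = 1499.6848; C = log2(1 + SNR_linear) = log2(1 + 1499.6848) = 10.5514

10.5514 bits/channel use


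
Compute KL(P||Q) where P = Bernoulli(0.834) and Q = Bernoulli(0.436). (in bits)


KL = p*log2(p/q) + (1-p)*log2((1-p)/(1-q)) = 0.834*log2(0.834/0.436) + 0.166*log2(0.166/0.564) = 0.4875

0.4875 bits


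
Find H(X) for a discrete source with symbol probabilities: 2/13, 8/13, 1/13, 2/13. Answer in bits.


H = -sum(p_i * log2(p_i)). Terms: -(2/13)*log2(2/13) = 0.415452; -(8/13)*log2(8/13) = 0.431040; -(1/13)*log2(1/13) = 0.284649; -(2/13)*log2(2/13) = 0.415452. H = 0.415452 + 0.431040 + 0.284649 + 0.415452 = 1.5466

1.5466 bits


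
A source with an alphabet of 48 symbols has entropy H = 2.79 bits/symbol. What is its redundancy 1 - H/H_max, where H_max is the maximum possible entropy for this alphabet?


H_max = log2(K) = log2(48) = 5.585 bits/symbol. Redundancy = 1 - H/H_max = 1 - 2.79/5.585 = 1 - 0.4996 = 0.5004

0.5004


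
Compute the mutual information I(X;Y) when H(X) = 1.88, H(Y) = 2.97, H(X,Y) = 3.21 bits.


I(X;Y) = H(X) + H(Y) - H(X,Y) = 1.88 + 2.97 - 3.21 = 1.64

1.64 bits


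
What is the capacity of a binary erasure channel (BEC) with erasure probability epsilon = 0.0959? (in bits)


C = 1 - epsilon = 1 - 0.0959 = 0.9041

0.9041 bits


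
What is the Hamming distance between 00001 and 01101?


Count differing positions: . ^ ^ . . = 2 differences

2


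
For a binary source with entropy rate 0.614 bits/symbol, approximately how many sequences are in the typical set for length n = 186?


log2|A_typical| = nH = 186 * 0.614 = 114.204, so |A_typical| ~ 2^114.204 = 2.392e+34

2.392e+34


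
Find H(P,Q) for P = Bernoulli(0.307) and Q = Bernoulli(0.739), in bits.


H(P,Q) = -p*log2(q) - (1-p)*log2(1-q). -0.307*log2(0.739) = 0.133961; -0.693*log2(0.261) = 1.342950. H(P,Q) = 0.133961 + 1.342950 = 1.4769

1.4769 bits


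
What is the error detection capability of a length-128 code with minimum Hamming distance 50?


Detection capability = d_min - 1 = 50 - 1 = 49

49 errors


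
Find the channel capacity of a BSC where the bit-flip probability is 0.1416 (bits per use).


H(p) = -p*log2(p) - (1-p)*log2(1-p) = -0.1416*log2(0.1416) - 0.8584*log2(0.8584) = 0.399327 + 0.189087 = 0.5884. C = 1 - H(p) = 1 - 0.5884 = 0.4116

0.4116 bits


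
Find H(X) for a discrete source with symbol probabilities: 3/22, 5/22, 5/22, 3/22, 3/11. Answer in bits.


H = -sum(p_i * log2(p_i)). Terms: -(3/22)*log2(3/22) = 0.391973; -(5/22)*log2(5/22) = 0.485796; -(5/22)*log2(5/22) = 0.485796; -(3/22)*log2(3/22) = 0.391973; -(3/11)*log2(3/11) = 0.511219. H = 0.391973 + 0.485796 + 0.485796 + 0.391973 + 0.511219 = 2.2668

2.2668 bits


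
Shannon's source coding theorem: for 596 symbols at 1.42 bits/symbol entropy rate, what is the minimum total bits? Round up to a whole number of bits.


Minimum bits >= n * H = 596 * 1.42 = 846.32, rounded up to a whole number of bits = 847

847 bits


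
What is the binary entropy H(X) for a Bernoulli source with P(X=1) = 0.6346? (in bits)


H = -p*log2(p) - (1-p)*log2(1-p). -0.6346*log2(0.6346) = 0.416349; -0.3654*log2(0.3654) = 0.530726. H = 0.416349 + 0.530726 = 0.9471

0.9471 bits


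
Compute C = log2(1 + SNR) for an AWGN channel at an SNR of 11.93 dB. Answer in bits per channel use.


SNR_linear = 10^(11.93/10) = 15.5955; C = log2(1 + SNR_linear) = log2(1 + 15.5955) = 4.0527

4.0527 bits/channel use


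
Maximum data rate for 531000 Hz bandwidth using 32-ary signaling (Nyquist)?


Rate = 2 * B * log2(M) = 2 * 531000 * 5.0 = 5310000.0

5310000.0 bps


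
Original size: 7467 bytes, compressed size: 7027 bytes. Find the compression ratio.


Ratio = original / compressed = 7467 / 7027 = 1.0626

1.0626


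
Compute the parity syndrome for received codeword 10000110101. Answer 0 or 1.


Syndrome = XOR of all bits = 1 XOR 0 XOR 0 XOR 0 XOR 0 XOR 1 XOR 1 XOR 0 XOR 1 XOR 0 XOR 1 = 1

1


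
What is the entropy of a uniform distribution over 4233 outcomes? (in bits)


H = log2(n) = log2(4233) = 12.0475

12.0475 bits


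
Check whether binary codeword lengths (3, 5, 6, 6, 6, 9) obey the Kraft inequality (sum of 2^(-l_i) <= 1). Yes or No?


Kraft sum = sum(2^(-l_i)) = 0.2051, need <= 1. Result: satisfied (a binary prefix-free code with these lengths exists)

Yes


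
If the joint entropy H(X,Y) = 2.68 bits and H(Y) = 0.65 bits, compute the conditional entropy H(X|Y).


H(X|Y) = H(X,Y) - H(Y) = 2.68 - 0.65 = 2.03

2.03 bits


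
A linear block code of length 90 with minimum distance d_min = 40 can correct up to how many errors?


Correction capability = floor((d-1)/2) = floor((40-1)/2) = 19

19 errors


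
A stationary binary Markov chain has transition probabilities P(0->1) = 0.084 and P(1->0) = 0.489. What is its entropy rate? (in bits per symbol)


Stationary distribution: pi_0 = p10/(p01+p10) = 0.8534, pi_1 = 0.1466. Entropy rate H' = pi_0*H(p01) + pi_1*H(p10) = 0.8534*0.4161 + 0.1466*0.9997 = 0.5017

0.5017 bits/symbol


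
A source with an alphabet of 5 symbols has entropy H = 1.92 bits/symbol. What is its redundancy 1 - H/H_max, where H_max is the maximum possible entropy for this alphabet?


H_max = log2(K) = log2(5) = 2.3219 bits/symbol. Redundancy = 1 - H/H_max = 1 - 1.92/2.3219 = 1 - 0.8269 = 0.1731

0.1731


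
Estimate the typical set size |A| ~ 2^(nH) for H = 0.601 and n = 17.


log2|A_typical| = nH = 17 * 0.601 = 10.217, so |A_typical| ~ 2^10.217 = 1.190e+03

1.190e+03


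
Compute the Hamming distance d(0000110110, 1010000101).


Count differing positions: ^ . ^ . ^ ^ . . ^ ^ = 6 differences

6


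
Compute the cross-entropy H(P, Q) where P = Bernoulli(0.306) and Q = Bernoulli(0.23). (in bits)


H(P,Q) = -p*log2(q) - (1-p)*log2(1-q). -0.306*log2(0.23) = 0.648810; -0.694*log2(0.77) = 0.261686. H(P,Q) = 0.648810 + 0.261686 = 0.9105

0.9105 bits


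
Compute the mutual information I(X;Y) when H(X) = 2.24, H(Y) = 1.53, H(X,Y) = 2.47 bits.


I(X;Y) = H(X) + H(Y) - H(X,Y) = 2.24 + 1.53 - 2.47 = 1.3

1.3 bits


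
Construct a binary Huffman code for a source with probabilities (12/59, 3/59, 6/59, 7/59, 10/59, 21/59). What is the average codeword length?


Huffman construction (repeatedly merge the two least-probable nodes; each merge adds 1 bit to every symbol beneath it): 3/59 + 6/59 = 9/59; 7/59 + 9/59 = 16/59; 10/59 + 12/59 = 22/59; 16/59 + 21/59 = 37/59; 22/59 + 37/59 = 1. Resulting codeword lengths (in the order the probabilities were given): (2, 4, 4, 3, 2, 2). L_avg = sum(p_i * l_i) = 12/59*2 + 3/59*4 + 6/59*4 + 7/59*3 + 10/59*2 + 21/59*2 = 143/59 = 2.4237

2.4237 bits


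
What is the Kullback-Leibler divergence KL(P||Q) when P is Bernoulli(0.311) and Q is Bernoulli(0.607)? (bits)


KL = p*log2(p/q) + (1-p)*log2((1-p)/(1-q)) = 0.311*log2(0.311/0.607) + 0.689*log2(0.689/0.393) = 0.258

0.258 bits


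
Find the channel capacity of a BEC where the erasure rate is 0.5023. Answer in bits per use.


C = 1 - epsilon = 1 - 0.5023 = 0.4977

0.4977 bits


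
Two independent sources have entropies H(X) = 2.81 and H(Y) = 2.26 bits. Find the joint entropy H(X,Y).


For independent variables, H(X,Y) = H(X) + H(Y) = 2.81 + 2.26 = 5.07

5.07 bits


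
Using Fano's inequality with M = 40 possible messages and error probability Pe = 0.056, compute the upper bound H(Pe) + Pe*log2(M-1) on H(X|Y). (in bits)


H(Pe) = -Pe*log2(Pe) - (1-Pe)*log2(1-Pe) = -0.056*log2(0.056) - 0.944*log2(0.944) = 0.232872 + 0.078485 = 0.3114. Pe*log2(M-1) = 0.056*log2(39) = 0.295983. Bound = H(Pe) + Pe*log2(M-1) = 0.232872 + 0.078485 + 0.295983 = 0.6073

0.6073 bits


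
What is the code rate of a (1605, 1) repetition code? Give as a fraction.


Rate = k/n = 1/1605

1/1605


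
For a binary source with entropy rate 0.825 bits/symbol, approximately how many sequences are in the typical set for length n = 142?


log2|A_typical| = nH = 142 * 0.825 = 117.15, so |A_typical| ~ 2^117.15 = 1.844e+35

1.844e+35


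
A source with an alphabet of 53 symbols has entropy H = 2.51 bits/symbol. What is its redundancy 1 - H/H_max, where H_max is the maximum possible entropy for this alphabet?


H_max = log2(K) = log2(53) = 5.7279 bits/symbol. Redundancy = 1 - H/H_max = 1 - 2.51/5.7279 = 1 - 0.4382 = 0.5618

0.5618


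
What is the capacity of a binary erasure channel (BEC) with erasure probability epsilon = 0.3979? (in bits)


C = 1 - epsilon = 1 - 0.3979 = 0.6021

0.6021 bits


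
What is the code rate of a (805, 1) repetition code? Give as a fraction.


Rate = k/n = 1/805

1/805


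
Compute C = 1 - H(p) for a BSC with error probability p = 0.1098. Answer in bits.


H(p) = -p*log2(p) - (1-p)*log2(1-p) = -0.1098*log2(0.1098) - 0.8902*log2(0.8902) = 0.349938 + 0.149374 = 0.4993. C = 1 - H(p) = 1 - 0.4993 = 0.5007

0.5007 bits


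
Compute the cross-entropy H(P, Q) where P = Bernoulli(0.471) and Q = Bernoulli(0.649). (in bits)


H(P,Q) = -p*log2(q) - (1-p)*log2(1-q). -0.471*log2(0.649) = 0.293767; -0.529*log2(0.351) = 0.799032. H(P,Q) = 0.293767 + 0.799032 = 1.0928

1.0928 bits


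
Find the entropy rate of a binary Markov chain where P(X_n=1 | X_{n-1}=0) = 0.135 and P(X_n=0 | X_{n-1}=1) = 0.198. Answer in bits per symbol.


Stationary distribution: pi_0 = p10/(p01+p10) = 0.5946, pi_1 = 0.4054. Entropy rate H' = pi_0*H(p01) + pi_1*H(p10) = 0.5946*0.571 + 0.4054*0.7179 = 0.6306

0.6306 bits/symbol


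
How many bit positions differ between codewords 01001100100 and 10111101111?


Count differing positions: ^ ^ ^ ^ . . . ^ . ^ ^ = 7 differences

7


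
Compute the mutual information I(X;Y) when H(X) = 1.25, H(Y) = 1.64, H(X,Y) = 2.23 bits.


I(X;Y) = H(X) + H(Y) - H(X,Y) = 1.25 + 1.64 - 2.23 = 0.66

0.66 bits


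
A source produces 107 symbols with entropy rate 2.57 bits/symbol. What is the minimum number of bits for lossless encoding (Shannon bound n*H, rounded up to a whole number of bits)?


Minimum bits >= n * H = 107 * 2.57 = 274.99, rounded up to a whole number of bits = 275

275 bits


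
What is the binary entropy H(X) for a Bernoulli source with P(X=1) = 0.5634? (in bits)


H = -p*log2(p) - (1-p)*log2(1-p). -0.5634*log2(0.5634) = 0.466365; -0.4366*log2(0.4366) = 0.522006. H = 0.466365 + 0.522006 = 0.9884

0.9884 bits


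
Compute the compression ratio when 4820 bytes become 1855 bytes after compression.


Ratio = original / compressed = 4820 / 1855 = 2.5984

2.5984


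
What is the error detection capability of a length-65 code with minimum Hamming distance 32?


Detection capability = d_min - 1 = 32 - 1 = 31

31 errors


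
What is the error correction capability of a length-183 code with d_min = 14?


Correction capability = floor((d-1)/2) = floor((14-1)/2) = 6

6 errors


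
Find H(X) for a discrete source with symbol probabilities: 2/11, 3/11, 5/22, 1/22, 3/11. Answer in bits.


H = -sum(p_i * log2(p_i)). Terms: -(2/11)*log2(2/11) = 0.447169; -(3/11)*log2(3/11) = 0.511219; -(5/22)*log2(5/22) = 0.485796; -(1/22)*log2(1/22) = 0.202701; -(3/11)*log2(3/11) = 0.511219. H = 0.447169 + 0.511219 + 0.485796 + 0.202701 + 0.511219 = 2.1581

2.1581 bits


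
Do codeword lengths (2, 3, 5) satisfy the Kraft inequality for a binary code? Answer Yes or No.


Kraft sum = sum(2^(-l_i)) = 0.4062, need <= 1. Result: satisfied (a binary prefix-free code with these lengths exists)

Yes


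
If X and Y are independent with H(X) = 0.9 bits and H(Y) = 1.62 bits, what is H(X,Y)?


For independent variables, H(X,Y) = H(X) + H(Y) = 0.9 + 1.62 = 2.52

2.52 bits


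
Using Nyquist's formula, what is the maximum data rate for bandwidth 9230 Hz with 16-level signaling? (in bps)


Rate = 2 * B * log2(M) = 2 * 9230 * 4.0 = 73840.0

73840.0 bps


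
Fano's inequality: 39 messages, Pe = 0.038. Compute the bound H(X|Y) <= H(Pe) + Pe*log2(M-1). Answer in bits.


H(Pe) = -Pe*log2(Pe) - (1-Pe)*log2(1-Pe) = -0.038*log2(0.038) - 0.962*log2(0.962) = 0.179279 + 0.053767 = 0.233. Pe*log2(M-1) = 0.038*log2(38) = 0.199421. Bound = H(Pe) + Pe*log2(M-1) = 0.179279 + 0.053767 + 0.199421 = 0.4325

0.4325 bits


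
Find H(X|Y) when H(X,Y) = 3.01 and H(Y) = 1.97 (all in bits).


H(X|Y) = H(X,Y) - H(Y) = 3.01 - 1.97 = 1.04

1.04 bits


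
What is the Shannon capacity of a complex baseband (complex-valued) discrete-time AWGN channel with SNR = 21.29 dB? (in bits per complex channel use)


SNR_linear = 10^(21.29/10) = 134.586; C = log2(1 + SNR_linear) = log2(1 + 134.586) = 7.0831

7.0831 bits/channel use


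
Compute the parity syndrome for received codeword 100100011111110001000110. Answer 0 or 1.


Syndrome = XOR of all bits = 1 XOR 0 XOR 0 XOR 1 XOR 0 XOR 0 XOR 0 XOR 1 XOR 1 XOR 1 XOR 1 XOR 1 XOR 1 XOR 1 XOR 0 XOR 0 XOR 0 XOR 1 XOR 0 XOR 0 XOR 0 XOR 1 XOR 1 XOR 0 = 0

0


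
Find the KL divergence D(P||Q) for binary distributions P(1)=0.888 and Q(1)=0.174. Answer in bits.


KL = p*log2(p/q) + (1-p)*log2((1-p)/(1-q)) = 0.888*log2(0.888/0.174) + 0.112*log2(0.112/0.826) = 1.7653

1.7653 bits


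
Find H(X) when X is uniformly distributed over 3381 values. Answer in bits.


H = log2(n) = log2(3381) = 11.7232

11.7232 bits


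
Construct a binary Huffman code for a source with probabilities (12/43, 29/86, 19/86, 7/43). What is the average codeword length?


Huffman construction (repeatedly merge the two least-probable nodes; each merge adds 1 bit to every symbol beneath it): 7/43 + 19/86 = 33/86; 12/43 + 29/86 = 53/86; 33/86 + 53/86 = 1. Resulting codeword lengths (in the order the probabilities were given): (2, 2, 2, 2). L_avg = sum(p_i * l_i) = 12/43*2 + 29/86*2 + 19/86*2 + 7/43*2 = 2

2.0 bits


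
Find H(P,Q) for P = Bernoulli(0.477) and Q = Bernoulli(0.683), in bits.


H(P,Q) = -p*log2(q) - (1-p)*log2(1-q). -0.477*log2(0.683) = 0.262370; -0.523*log2(0.317) = 0.866844. H(P,Q) = 0.262370 + 0.866844 = 1.1292

1.1292 bits


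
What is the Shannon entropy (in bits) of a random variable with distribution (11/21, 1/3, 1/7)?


H = -sum(p_i * log2(p_i)). Terms: -(11/21)*log2(11/21) = 0.488654; -(1/3)*log2(1/3) = 0.528321; -(1/7)*log2(1/7) = 0.401051. H = 0.488654 + 0.528321 + 0.401051 = 1.418

1.418 bits


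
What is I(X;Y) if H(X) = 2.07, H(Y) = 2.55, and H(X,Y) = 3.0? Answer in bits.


I(X;Y) = H(X) + H(Y) - H(X,Y) = 2.07 + 2.55 - 3.0 = 1.62

1.62 bits


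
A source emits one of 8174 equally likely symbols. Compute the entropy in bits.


H = log2(n) = log2(8174) = 12.9968

12.9968 bits


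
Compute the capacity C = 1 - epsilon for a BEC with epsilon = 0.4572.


C = 1 - epsilon = 1 - 0.4572 = 0.5428

0.5428 bits


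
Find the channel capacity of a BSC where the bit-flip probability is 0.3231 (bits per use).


H(p) = -p*log2(p) - (1-p)*log2(1-p) = -0.3231*log2(0.3231) - 0.6769*log2(0.6769) = 0.526636 + 0.381085 = 0.9077. C = 1 - H(p) = 1 - 0.9077 = 0.0923

0.0923 bits


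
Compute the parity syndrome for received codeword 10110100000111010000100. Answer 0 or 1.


Syndrome = XOR of all bits = 1 XOR 0 XOR 1 XOR 1 XOR 0 XOR 1 XOR 0 XOR 0 XOR 0 XOR 0 XOR 0 XOR 1 XOR 1 XOR 1 XOR 0 XOR 1 XOR 0 XOR 0 XOR 0 XOR 0 XOR 1 XOR 0 XOR 0 = 1

1


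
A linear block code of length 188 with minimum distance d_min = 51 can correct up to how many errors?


Correction capability = floor((d-1)/2) = floor((51-1)/2) = 25

25 errors


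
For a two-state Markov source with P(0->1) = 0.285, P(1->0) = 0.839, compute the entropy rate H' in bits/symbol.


Stationary distribution: pi_0 = p10/(p01+p10) = 0.7464, pi_1 = 0.2536. Entropy rate H' = pi_0*H(p01) + pi_1*H(p10) = 0.7464*0.8622 + 0.2536*0.6367 = 0.805

0.805 bits/symbol


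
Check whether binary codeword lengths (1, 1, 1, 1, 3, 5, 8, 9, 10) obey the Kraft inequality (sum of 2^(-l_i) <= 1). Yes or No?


Kraft sum = sum(2^(-l_i)) = 2.1631, need <= 1. Result: violated (a binary prefix-free code with these lengths cannot exist)

No


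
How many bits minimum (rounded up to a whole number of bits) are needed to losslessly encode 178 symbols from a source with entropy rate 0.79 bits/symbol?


Minimum bits >= n * H = 178 * 0.79 = 140.62, rounded up to a whole number of bits = 141

141 bits


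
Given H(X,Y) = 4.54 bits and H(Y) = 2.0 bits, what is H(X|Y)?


H(X|Y) = H(X,Y) - H(Y) = 4.54 - 2.0 = 2.54

2.54 bits


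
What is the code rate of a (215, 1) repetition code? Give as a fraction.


Rate = k/n = 1/215

1/215


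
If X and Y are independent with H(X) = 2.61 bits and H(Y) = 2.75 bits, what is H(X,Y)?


For independent variables, H(X,Y) = H(X) + H(Y) = 2.61 + 2.75 = 5.36

5.36 bits


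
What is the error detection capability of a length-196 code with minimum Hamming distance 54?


Detection capability = d_min - 1 = 54 - 1 = 53

53 errors


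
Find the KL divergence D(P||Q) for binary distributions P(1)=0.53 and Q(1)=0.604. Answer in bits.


KL = p*log2(p/q) + (1-p)*log2((1-p)/(1-q)) = 0.53*log2(0.53/0.604) + 0.47*log2(0.47/0.396) = 0.0162

0.0162 bits


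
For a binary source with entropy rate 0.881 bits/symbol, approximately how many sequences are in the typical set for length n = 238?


log2|A_typical| = nH = 238 * 0.881 = 209.678, so |A_typical| ~ 2^209.678 = 1.316e+63

1.316e+63


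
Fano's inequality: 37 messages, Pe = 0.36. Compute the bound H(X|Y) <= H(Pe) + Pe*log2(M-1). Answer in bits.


H(Pe) = -Pe*log2(Pe) - (1-Pe)*log2(1-Pe) = -0.36*log2(0.36) - 0.64*log2(0.64) = 0.530615 + 0.412068 = 0.9427. Pe*log2(M-1) = 0.36*log2(36) = 1.861173. Bound = H(Pe) + Pe*log2(M-1) = 0.530615 + 0.412068 + 1.861173 = 2.8039

2.8039 bits


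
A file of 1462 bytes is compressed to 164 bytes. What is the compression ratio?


Ratio = original / compressed = 1462 / 164 = 8.9146

8.9146


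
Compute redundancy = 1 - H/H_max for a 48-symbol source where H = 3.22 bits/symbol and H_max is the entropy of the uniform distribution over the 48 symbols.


H_max = log2(K) = log2(48) = 5.585 bits/symbol. Redundancy = 1 - H/H_max = 1 - 3.22/5.585 = 1 - 0.5765 = 0.4235

0.4235


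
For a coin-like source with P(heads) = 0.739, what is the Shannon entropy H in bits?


H = -p*log2(p) - (1-p)*log2(1-p). -0.739*log2(0.739) = 0.322465; -0.261*log2(0.261) = 0.505786. H = 0.322465 + 0.505786 = 0.8283

0.8283 bits


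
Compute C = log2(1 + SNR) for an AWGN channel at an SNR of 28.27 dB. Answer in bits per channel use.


SNR_linear = 10^(28.27/10) = 671.4289; C = log2(1 + SNR_linear) = log2(1 + 671.4289) = 9.3932

9.3932 bits/channel use


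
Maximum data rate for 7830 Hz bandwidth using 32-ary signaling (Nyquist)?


Rate = 2 * B * log2(M) = 2 * 7830 * 5.0 = 78300.0

78300.0 bps


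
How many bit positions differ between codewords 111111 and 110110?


Count differing positions: . . ^ . . ^ = 2 differences

2


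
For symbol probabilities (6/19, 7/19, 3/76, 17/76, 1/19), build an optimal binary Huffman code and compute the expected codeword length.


Huffman construction (repeatedly merge the two least-probable nodes; each merge adds 1 bit to every symbol beneath it): 3/76 + 1/19 = 7/76; 7/76 + 17/76 = 6/19; 6/19 + 6/19 = 12/19; 7/19 + 12/19 = 1. Resulting codeword lengths (in the order the probabilities were given): (2, 1, 4, 3, 4). L_avg = sum(p_i * l_i) = 6/19*2 + 7/19*1 + 3/76*4 + 17/76*3 + 1/19*4 = 155/76 = 2.0395

2.0395 bits


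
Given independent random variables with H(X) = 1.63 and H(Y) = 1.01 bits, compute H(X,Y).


For independent variables, H(X,Y) = H(X) + H(Y) = 1.63 + 1.01 = 2.64

2.64 bits


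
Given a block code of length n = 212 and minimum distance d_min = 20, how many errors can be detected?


Detection capability = d_min - 1 = 20 - 1 = 19

19 errors


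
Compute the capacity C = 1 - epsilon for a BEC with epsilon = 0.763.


C = 1 - epsilon = 1 - 0.763 = 0.237

0.237 bits


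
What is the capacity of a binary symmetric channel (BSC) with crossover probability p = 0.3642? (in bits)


H(p) = -p*log2(p) - (1-p)*log2(1-p) = -0.3642*log2(0.3642) - 0.6358*log2(0.6358) = 0.530711 + 0.415403 = 0.9461. C = 1 - H(p) = 1 - 0.9461 = 0.0539

0.0539 bits


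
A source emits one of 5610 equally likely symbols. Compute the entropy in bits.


H = log2(n) = log2(5610) = 12.4538

12.4538 bits


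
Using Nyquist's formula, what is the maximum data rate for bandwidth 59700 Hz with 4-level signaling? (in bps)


Rate = 2 * B * log2(M) = 2 * 59700 * 2.0 = 238800.0

238800.0 bps


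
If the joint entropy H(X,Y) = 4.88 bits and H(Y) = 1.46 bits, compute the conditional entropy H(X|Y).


H(X|Y) = H(X,Y) - H(Y) = 4.88 - 1.46 = 3.42

3.42 bits


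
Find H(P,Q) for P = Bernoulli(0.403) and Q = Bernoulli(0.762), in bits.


H(P,Q) = -p*log2(q) - (1-p)*log2(1-q). -0.403*log2(0.762) = 0.158031; -0.597*log2(0.238) = 1.236367. H(P,Q) = 0.158031 + 1.236367 = 1.3944

1.3944 bits


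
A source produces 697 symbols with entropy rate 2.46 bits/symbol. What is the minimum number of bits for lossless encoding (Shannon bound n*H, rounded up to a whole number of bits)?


Minimum bits >= n * H = 697 * 2.46 = 1714.62, rounded up to a whole number of bits = 1715

1715 bits


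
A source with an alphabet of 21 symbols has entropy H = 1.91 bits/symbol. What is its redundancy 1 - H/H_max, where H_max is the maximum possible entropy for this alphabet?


H_max = log2(K) = log2(21) = 4.3923 bits/symbol. Redundancy = 1 - H/H_max = 1 - 1.91/4.3923 = 1 - 0.4349 = 0.5651

0.5651


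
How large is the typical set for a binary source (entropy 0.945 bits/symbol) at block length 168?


log2|A_typical| = nH = 168 * 0.945 = 158.76, so |A_typical| ~ 2^158.76 = 6.188e+47

6.188e+47


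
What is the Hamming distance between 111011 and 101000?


Count differing positions: . ^ . . ^ ^ = 3 differences

3


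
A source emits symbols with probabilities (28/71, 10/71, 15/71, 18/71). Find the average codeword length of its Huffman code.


Huffman construction (repeatedly merge the two least-probable nodes; each merge adds 1 bit to every symbol beneath it): 10/71 + 15/71 = 25/71; 18/71 + 25/71 = 43/71; 28/71 + 43/71 = 1. Resulting codeword lengths (in the order the probabilities were given): (1, 3, 3, 2). L_avg = sum(p_i * l_i) = 28/71*1 + 10/71*3 + 15/71*3 + 18/71*2 = 139/71 = 1.9577

1.9577 bits


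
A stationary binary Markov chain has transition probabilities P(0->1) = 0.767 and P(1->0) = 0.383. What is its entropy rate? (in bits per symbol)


Stationary distribution: pi_0 = p10/(p01+p10) = 0.333, pi_1 = 0.667. Entropy rate H' = pi_0*H(p01) + pi_1*H(p10) = 0.333*0.7832 + 0.667*0.9601 = 0.9012

0.9012 bits/symbol


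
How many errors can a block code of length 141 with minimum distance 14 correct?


Correction capability = floor((d-1)/2) = floor((14-1)/2) = 6

6 errors


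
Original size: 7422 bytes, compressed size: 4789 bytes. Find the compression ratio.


Ratio = original / compressed = 7422 / 4789 = 1.5498

1.5498


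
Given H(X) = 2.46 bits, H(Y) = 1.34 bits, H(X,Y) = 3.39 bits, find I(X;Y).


I(X;Y) = H(X) + H(Y) - H(X,Y) = 2.46 + 1.34 - 3.39 = 0.41

0.41 bits


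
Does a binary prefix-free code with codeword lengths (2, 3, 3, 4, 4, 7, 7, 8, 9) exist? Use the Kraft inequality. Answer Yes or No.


Kraft sum = sum(2^(-l_i)) = 0.6465, need <= 1. Result: satisfied (a binary prefix-free code with these lengths exists)

Yes


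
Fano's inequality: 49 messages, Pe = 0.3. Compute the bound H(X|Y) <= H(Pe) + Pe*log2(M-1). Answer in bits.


H(Pe) = -Pe*log2(Pe) - (1-Pe)*log2(1-Pe) = -0.3*log2(0.3) - 0.7*log2(0.7) = 0.521090 + 0.360201 = 0.8813. Pe*log2(M-1) = 0.3*log2(48) = 1.675489. Bound = H(Pe) + Pe*log2(M-1) = 0.521090 + 0.360201 + 1.675489 = 2.5568

2.5568 bits


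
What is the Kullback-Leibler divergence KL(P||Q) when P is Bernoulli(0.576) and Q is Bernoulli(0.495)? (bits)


KL = p*log2(p/q) + (1-p)*log2((1-p)/(1-q)) = 0.576*log2(0.576/0.495) + 0.424*log2(0.424/0.505) = 0.019

0.019 bits


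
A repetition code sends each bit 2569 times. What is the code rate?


Rate = k/n = 1/2569

1/2569


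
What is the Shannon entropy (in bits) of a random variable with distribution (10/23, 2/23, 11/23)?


H = -sum(p_i * log2(p_i)). Terms: -(10/23)*log2(10/23) = 0.522450; -(2/23)*log2(2/23) = 0.306397; -(11/23)*log2(11/23) = 0.508932. H = 0.522450 + 0.306397 + 0.508932 = 1.3378

1.3378 bits


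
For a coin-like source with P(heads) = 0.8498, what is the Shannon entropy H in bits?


H = -p*log2(p) - (1-p)*log2(1-p). -0.8498*log2(0.8498) = 0.199537; -0.1502*log2(0.1502) = 0.410804. H = 0.199537 + 0.410804 = 0.6103

0.6103 bits


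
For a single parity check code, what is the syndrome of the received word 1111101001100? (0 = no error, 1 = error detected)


Syndrome = XOR of all bits = 1 XOR 1 XOR 1 XOR 1 XOR 1 XOR 0 XOR 1 XOR 0 XOR 0 XOR 1 XOR 1 XOR 0 XOR 0 = 0

0


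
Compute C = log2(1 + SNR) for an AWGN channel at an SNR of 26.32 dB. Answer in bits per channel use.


SNR_linear = 10^(26.32/10) = 428.5485; C = log2(1 + SNR_linear) = log2(1 + 428.5485) = 8.7467

8.7467 bits/channel use


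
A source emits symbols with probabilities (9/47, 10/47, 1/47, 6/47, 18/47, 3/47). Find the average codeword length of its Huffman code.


Huffman construction (repeatedly merge the two least-probable nodes; each merge adds 1 bit to every symbol beneath it): 1/47 + 3/47 = 4/47; 4/47 + 6/47 = 10/47; 9/47 + 10/47 = 19/47; 10/47 + 18/47 = 28/47; 19/47 + 28/47 = 1. Resulting codeword lengths (in the order the probabilities were given): (2, 2, 4, 3, 2, 4). L_avg = sum(p_i * l_i) = 9/47*2 + 10/47*2 + 1/47*4 + 6/47*3 + 18/47*2 + 3/47*4 = 108/47 = 2.2979

2.2979 bits


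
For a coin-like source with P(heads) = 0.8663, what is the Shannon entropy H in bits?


H = -p*log2(p) - (1-p)*log2(1-p). -0.8663*log2(0.8663) = 0.179377; -0.1337*log2(0.1337) = 0.388122. H = 0.179377 + 0.388122 = 0.5675

0.5675 bits


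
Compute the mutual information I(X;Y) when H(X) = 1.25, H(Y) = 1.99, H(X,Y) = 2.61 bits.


I(X;Y) = H(X) + H(Y) - H(X,Y) = 1.25 + 1.99 - 2.61 = 0.63

0.63 bits


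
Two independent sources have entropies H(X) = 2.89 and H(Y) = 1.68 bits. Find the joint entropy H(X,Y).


For independent variables, H(X,Y) = H(X) + H(Y) = 2.89 + 1.68 = 4.57

4.57 bits


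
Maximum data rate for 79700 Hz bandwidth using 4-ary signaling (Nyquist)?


Rate = 2 * B * log2(M) = 2 * 79700 * 2.0 = 318800.0

318800.0 bps


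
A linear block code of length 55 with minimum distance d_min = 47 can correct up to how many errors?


Correction capability = floor((d-1)/2) = floor((47-1)/2) = 23

23 errors


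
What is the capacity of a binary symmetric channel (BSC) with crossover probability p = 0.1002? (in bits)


H(p) = -p*log2(p) - (1-p)*log2(1-p) = -0.1002*log2(0.1002) - 0.8998*log2(0.8998) = 0.332568 + 0.137061 = 0.4696. C = 1 - H(p) = 1 - 0.4696 = 0.5304

0.5304 bits


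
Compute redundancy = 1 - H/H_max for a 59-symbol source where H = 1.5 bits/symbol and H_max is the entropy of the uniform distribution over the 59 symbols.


H_max = log2(K) = log2(59) = 5.8826 bits/symbol. Redundancy = 1 - H/H_max = 1 - 1.5/5.8826 = 1 - 0.255 = 0.745

0.745


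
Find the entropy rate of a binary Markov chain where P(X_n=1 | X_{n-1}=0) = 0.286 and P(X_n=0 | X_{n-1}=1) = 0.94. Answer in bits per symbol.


Stationary distribution: pi_0 = p10/(p01+p10) = 0.7667, pi_1 = 0.2333. Entropy rate H' = pi_0*H(p01) + pi_1*H(p10) = 0.7667*0.8635 + 0.2333*0.3274 = 0.7384

0.7384 bits/symbol


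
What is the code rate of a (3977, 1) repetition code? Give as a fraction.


Rate = k/n = 1/3977

1/3977


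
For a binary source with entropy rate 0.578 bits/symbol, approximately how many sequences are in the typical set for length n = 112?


log2|A_typical| = nH = 112 * 0.578 = 64.736, so |A_typical| ~ 2^64.736 = 3.072e+19

3.072e+19


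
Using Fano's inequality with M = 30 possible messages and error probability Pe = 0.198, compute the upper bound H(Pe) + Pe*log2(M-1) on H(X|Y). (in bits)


H(Pe) = -Pe*log2(Pe) - (1-Pe)*log2(1-Pe) = -0.198*log2(0.198) - 0.802*log2(0.802) = 0.462613 + 0.255297 = 0.7179. Pe*log2(M-1) = 0.198*log2(29) = 0.961880. Bound = H(Pe) + Pe*log2(M-1) = 0.462613 + 0.255297 + 0.961880 = 1.6798

1.6798 bits


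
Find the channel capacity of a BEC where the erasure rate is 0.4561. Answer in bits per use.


C = 1 - epsilon = 1 - 0.4561 = 0.5439

0.5439 bits


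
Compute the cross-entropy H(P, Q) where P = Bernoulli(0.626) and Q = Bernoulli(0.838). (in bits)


H(P,Q) = -p*log2(q) - (1-p)*log2(1-q). -0.626*log2(0.838) = 0.159616; -0.374*log2(0.162) = 0.982099. H(P,Q) = 0.159616 + 0.982099 = 1.1417

1.1417 bits


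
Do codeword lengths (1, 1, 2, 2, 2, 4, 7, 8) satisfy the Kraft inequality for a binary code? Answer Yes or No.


Kraft sum = sum(2^(-l_i)) = 1.8242, need <= 1. Result: violated (a binary prefix-free code with these lengths cannot exist)

No


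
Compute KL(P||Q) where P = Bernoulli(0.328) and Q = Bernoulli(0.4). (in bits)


KL = p*log2(p/q) + (1-p)*log2((1-p)/(1-q)) = 0.328*log2(0.328/0.4) + 0.672*log2(0.672/0.6) = 0.016

0.016 bits


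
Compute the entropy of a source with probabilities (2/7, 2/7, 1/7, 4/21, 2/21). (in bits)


H = -sum(p_i * log2(p_i)). Terms: -(2/7)*log2(2/7) = 0.516387; -(2/7)*log2(2/7) = 0.516387; -(1/7)*log2(1/7) = 0.401051; -(4/21)*log2(4/21) = 0.455680; -(2/21)*log2(2/21) = 0.323078. H = 0.516387 + 0.516387 + 0.401051 + 0.455680 + 0.323078 = 2.2126

2.2126 bits


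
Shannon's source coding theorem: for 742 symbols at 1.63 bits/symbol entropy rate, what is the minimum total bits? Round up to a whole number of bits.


Minimum bits >= n * H = 742 * 1.63 = 1209.46, rounded up to a whole number of bits = 1210

1210 bits


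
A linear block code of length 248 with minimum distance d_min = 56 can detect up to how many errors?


Detection capability = d_min - 1 = 56 - 1 = 55

55 errors


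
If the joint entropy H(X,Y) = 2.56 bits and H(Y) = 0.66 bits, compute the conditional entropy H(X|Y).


H(X|Y) = H(X,Y) - H(Y) = 2.56 - 0.66 = 1.9

1.9 bits
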